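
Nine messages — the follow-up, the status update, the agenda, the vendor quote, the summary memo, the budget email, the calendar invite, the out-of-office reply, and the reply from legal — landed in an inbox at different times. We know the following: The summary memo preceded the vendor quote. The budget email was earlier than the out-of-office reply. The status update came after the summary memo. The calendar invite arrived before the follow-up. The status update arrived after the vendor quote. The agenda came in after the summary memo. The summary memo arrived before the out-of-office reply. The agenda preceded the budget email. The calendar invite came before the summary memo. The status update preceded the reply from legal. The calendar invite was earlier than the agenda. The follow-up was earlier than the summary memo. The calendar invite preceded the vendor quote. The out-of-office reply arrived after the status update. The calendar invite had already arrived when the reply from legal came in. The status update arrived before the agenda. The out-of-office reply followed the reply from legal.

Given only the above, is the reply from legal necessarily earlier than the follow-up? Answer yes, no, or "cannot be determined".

Tracing the constraints gives the follow-up → the summary memo → the status update → the reply from legal, so the follow-up must come before the reply from legal.
That means the reply from legal cannot be before the follow-up.

no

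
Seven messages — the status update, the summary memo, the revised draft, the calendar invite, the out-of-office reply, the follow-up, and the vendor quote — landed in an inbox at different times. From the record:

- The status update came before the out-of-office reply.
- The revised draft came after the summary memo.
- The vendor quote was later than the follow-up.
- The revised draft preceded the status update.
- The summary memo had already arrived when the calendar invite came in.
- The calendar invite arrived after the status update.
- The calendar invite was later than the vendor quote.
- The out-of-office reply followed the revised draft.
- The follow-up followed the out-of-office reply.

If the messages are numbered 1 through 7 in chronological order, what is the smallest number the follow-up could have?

The out-of-office reply, the revised draft, the status update, and the summary memo must all come before the follow-up — 4 forced predecessors.
Nothing else is forced ahead of the follow-up, so its earliest slot is position 4 + 1 = 5.

5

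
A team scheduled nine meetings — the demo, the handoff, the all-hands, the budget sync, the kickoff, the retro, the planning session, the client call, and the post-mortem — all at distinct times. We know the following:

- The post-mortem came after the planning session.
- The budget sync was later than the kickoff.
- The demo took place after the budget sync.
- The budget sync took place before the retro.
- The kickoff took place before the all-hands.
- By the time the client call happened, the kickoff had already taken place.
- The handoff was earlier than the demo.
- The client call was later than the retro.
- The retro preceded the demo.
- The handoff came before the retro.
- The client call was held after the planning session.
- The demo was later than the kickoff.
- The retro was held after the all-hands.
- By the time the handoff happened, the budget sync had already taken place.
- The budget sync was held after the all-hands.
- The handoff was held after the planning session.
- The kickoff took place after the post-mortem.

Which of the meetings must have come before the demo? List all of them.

Directly stated before the demo: the budget sync, the handoff, the kickoff, and the retro.
The all-hands reaches the demo via the all-hands → the retro → the demo.
The planning session reaches the demo via the planning session → the handoff → the demo.
The post-mortem reaches the demo via the post-mortem → the kickoff → the demo.
No chain forces the client call ahead of the demo.

the all-hands, the budget sync, the handoff, the kickoff, the planning session, the post-mortem, the retro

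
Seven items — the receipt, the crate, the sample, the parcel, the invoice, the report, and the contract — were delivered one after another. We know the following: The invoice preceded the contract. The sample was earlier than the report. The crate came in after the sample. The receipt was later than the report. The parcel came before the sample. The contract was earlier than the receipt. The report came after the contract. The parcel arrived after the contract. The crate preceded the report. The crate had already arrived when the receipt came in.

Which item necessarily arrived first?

The invoice has a chain of constraints placing it before every other item, so the invoice must be first.

the invoice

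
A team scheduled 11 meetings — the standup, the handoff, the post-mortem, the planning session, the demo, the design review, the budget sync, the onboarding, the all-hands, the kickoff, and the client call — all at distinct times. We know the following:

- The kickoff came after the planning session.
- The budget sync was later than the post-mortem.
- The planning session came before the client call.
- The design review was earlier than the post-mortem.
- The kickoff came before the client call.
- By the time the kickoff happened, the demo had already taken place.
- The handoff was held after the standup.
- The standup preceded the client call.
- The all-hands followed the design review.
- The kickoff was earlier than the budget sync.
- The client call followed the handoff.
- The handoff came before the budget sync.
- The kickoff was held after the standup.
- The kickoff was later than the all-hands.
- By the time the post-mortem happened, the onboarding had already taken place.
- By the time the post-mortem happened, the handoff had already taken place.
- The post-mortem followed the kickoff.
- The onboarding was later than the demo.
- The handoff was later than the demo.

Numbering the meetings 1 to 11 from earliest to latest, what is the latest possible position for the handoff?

8

The handoff must come before the budget sync, the client call, and the post-mortem — 3 meetings forced after it.
Everything else can be placed before the handoff in some valid order, so the handoff can sit as late as position 11 − 3 = 8.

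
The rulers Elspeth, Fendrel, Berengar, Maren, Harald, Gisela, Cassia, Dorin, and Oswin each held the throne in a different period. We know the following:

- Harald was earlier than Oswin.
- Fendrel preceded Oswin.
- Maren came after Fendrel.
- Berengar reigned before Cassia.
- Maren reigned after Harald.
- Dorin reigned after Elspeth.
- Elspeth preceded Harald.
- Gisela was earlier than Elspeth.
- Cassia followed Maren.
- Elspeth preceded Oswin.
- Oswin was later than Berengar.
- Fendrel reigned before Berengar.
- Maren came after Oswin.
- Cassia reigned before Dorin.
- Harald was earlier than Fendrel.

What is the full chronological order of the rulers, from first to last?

The constraints fix every adjacent pair, so only one ordering works:
Gisela → Elspeth → Harald → Fendrel → Berengar → Oswin → Maren → Cassia → Dorin.

Gisela, Elspeth, Harald, Fendrel, Berengar, Oswin, Maren, Cassia, Dorin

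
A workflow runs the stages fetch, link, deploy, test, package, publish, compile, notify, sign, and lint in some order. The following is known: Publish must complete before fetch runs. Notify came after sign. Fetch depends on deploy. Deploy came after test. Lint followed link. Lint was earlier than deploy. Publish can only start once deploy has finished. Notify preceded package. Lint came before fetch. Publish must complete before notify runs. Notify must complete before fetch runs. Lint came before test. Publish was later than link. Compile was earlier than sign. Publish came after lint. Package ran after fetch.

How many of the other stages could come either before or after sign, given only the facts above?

Forced before sign: compile; forced after sign: fetch, notify, and package.
That leaves deploy, link, lint, publish, and test with no forced order relative to sign — 5.

5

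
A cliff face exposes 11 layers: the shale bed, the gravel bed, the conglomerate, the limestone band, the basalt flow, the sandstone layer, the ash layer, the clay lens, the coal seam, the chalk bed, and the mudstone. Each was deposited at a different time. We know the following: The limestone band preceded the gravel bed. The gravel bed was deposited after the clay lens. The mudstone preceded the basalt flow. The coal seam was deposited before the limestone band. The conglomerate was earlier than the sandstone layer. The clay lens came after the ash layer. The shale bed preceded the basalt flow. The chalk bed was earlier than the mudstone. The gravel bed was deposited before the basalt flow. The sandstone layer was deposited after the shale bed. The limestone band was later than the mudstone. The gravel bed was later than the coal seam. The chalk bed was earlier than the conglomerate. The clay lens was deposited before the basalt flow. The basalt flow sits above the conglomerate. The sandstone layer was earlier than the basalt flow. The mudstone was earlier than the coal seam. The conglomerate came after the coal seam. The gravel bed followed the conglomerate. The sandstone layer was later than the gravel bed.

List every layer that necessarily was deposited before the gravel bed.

Directly stated before the gravel bed: the clay lens, the coal seam, the conglomerate, and the limestone band.
The ash layer reaches the gravel bed via the ash layer → the clay lens → the gravel bed.
The chalk bed reaches the gravel bed via the chalk bed → the conglomerate → the gravel bed.
The mudstone reaches the gravel bed via the mudstone → the coal seam → the gravel bed.
No chain forces the basalt flow (or any of the others) ahead of the gravel bed.

the ash layer, the chalk bed, the clay lens, the coal seam, the conglomerate, the limestone band, the mudstone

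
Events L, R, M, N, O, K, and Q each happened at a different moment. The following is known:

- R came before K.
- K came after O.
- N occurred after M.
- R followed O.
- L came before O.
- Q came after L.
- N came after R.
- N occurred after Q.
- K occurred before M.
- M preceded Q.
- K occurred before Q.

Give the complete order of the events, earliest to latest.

L, O, R, K, M, Q, N

The constraints fix every adjacent pair, so only one ordering works:
L → O → R → K → M → Q → N.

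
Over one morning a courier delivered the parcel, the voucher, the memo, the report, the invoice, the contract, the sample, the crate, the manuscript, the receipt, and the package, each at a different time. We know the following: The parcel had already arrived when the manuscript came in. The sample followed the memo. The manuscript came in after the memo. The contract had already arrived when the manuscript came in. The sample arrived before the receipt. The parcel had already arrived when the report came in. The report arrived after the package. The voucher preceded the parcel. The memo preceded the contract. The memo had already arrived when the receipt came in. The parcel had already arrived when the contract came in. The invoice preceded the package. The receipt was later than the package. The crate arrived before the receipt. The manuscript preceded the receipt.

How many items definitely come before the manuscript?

Directly stated before the manuscript: the contract, the memo, and the parcel.
The voucher reaches the manuscript via the voucher → the parcel → the manuscript.
That's the contract, the memo, the parcel, and the voucher — 4 in all.

4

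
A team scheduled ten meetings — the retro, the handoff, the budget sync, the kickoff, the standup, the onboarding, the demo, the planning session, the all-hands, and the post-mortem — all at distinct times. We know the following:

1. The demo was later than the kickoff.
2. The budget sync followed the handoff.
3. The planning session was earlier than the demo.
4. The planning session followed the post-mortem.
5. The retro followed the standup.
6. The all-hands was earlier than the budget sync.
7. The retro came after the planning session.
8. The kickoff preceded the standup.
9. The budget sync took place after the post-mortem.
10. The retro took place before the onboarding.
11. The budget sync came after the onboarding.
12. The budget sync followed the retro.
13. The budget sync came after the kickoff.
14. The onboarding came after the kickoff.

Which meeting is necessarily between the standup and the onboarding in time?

the retro

Tracing the constraints gives the standup → the retro → the onboarding, so the retro sits after the standup and before the onboarding.
No other meeting is forced both after the standup and before the onboarding.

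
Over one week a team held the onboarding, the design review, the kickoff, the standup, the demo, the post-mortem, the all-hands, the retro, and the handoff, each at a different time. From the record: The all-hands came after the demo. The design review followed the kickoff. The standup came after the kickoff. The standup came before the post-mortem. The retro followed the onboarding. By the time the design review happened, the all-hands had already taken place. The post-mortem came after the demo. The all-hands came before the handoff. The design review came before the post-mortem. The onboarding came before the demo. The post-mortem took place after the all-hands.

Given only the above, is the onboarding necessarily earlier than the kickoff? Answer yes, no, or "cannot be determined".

cannot be determined

No chain of stated constraints runs from the onboarding to the kickoff, and none runs from the kickoff to the onboarding either.
So the relative order of the onboarding and the kickoff is not fixed by the given facts.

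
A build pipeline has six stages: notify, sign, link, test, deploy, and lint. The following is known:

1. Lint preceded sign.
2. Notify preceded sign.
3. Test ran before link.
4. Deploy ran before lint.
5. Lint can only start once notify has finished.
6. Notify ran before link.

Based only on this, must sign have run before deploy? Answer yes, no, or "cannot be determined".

Tracing the constraints gives deploy → lint → sign, so deploy must come before sign.
That means sign cannot be before deploy.

no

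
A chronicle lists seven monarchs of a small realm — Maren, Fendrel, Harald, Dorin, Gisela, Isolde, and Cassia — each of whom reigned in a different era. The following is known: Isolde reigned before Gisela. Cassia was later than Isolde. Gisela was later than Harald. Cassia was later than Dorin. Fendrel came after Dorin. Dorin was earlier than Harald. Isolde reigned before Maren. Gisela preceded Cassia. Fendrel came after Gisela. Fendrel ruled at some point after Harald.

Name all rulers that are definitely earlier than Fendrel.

Directly stated before Fendrel: Dorin, Gisela, and Harald.
Isolde reaches Fendrel via Isolde → Gisela → Fendrel.
No chain forces Cassia (or any of the others) ahead of Fendrel.

Dorin, Gisela, Harald, Isolde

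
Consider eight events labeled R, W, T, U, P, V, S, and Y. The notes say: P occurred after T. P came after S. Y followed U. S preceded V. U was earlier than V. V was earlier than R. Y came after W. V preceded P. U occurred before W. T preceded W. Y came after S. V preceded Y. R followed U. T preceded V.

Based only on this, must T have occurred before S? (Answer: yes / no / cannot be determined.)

No chain of stated constraints runs from T to S, and none runs from S to T either.
So the relative order of T and S is not fixed by the given facts.

cannot be determined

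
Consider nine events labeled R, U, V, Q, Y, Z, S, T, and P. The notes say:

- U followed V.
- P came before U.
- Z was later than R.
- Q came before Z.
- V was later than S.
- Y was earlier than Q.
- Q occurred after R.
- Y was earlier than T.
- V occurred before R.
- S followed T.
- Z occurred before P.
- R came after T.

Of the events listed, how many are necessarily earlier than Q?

Directly stated before Q: R and Y.
S reaches Q via S → V → R → Q.
T reaches Q via T → R → Q.
V reaches Q via V → R → Q.
That's R, S, T, V, and Y — 5 in all.

5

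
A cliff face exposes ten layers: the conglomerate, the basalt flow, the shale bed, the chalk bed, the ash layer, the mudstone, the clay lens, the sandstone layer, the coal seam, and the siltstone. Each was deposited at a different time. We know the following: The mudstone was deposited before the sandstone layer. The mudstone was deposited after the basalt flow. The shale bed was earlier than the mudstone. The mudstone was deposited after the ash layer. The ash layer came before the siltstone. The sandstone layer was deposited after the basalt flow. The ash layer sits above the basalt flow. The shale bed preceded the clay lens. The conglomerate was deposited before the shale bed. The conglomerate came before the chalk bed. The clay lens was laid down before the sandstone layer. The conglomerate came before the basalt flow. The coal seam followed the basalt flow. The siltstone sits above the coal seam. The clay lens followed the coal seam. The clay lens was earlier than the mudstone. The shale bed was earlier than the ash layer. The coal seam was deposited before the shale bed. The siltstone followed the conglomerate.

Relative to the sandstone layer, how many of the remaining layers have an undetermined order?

Forced before the sandstone layer: the ash layer, the basalt flow, the clay lens, the coal seam, the conglomerate, the mudstone, and the shale bed.
That leaves the chalk bed and the siltstone with no forced order relative to the sandstone layer — 2.

2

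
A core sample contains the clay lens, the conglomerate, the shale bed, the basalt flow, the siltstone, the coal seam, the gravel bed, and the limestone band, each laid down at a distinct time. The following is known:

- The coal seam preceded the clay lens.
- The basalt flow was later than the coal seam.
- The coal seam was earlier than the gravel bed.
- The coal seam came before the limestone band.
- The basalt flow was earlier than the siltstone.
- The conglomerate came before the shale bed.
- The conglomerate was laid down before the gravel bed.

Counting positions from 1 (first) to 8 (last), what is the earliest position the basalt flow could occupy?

The coal seam must come before the basalt flow — 1 forced predecessor.
Nothing else is forced ahead of the basalt flow, so its earliest slot is position 1 + 1 = 2.

2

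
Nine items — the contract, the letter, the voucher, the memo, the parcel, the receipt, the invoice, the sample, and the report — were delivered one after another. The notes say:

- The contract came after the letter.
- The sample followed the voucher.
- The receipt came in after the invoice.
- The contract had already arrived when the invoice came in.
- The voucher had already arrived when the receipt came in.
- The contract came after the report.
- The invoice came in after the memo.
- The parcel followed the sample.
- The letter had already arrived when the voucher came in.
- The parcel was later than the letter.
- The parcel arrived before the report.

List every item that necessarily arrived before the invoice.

the contract, the letter, the memo, the parcel, the report, the sample, the voucher

Directly stated before the invoice: the contract and the memo.
The letter reaches the invoice via the letter → the contract → the invoice.
The parcel reaches the invoice via the parcel → the report → the contract → the invoice.
The report reaches the invoice via the report → the contract → the invoice.
Likewise the sample and the voucher each reach the invoice by chaining the stated constraints.
No chain forces the receipt ahead of the invoice.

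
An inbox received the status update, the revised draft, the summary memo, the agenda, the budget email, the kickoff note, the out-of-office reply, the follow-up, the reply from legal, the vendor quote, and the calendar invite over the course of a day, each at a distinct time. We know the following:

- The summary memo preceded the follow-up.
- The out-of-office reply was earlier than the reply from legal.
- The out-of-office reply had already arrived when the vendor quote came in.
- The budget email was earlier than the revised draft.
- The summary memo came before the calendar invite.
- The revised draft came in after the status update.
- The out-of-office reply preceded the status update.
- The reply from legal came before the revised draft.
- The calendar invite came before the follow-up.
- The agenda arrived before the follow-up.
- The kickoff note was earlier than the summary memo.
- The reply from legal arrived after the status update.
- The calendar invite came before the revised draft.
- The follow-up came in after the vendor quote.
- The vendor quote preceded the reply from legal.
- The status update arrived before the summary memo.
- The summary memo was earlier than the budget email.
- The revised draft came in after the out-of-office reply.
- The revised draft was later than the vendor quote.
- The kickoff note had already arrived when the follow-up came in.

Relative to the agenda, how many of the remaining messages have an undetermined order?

9

Forced after the agenda: the follow-up.
That leaves the budget email, the calendar invite, the kickoff note, the out-of-office reply, the reply from legal, the revised draft, the status update, the summary memo, and the vendor quote with no forced order relative to the agenda — 9.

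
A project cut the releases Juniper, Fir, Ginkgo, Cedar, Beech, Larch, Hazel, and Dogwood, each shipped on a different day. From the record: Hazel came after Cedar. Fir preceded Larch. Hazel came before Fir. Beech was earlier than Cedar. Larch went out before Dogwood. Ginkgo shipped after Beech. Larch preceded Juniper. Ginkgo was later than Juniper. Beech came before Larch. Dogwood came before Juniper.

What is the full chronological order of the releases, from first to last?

The constraints fix every adjacent pair, so only one ordering works:
Beech → Cedar → Hazel → Fir → Larch → Dogwood → Juniper → Ginkgo.

Beech, Cedar, Hazel, Fir, Larch, Dogwood, Juniper, Ginkgo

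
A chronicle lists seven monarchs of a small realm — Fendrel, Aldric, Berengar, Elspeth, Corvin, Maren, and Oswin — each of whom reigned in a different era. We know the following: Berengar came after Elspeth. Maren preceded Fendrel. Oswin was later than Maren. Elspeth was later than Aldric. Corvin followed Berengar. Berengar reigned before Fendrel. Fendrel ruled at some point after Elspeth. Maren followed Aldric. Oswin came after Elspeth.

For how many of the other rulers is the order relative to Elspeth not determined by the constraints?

Forced before Elspeth: Aldric; forced after Elspeth: Berengar, Corvin, Fendrel, and Oswin.
That leaves Maren with no forced order relative to Elspeth — 1.

1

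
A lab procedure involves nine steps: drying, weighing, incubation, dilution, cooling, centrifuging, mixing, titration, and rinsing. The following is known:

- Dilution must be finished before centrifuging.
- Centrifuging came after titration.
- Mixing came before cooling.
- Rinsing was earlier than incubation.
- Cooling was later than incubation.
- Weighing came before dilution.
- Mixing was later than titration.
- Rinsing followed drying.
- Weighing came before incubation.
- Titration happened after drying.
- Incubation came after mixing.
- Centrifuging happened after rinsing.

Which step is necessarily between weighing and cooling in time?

Tracing the constraints gives weighing → incubation → cooling, so incubation sits after weighing and before cooling.
No other step is forced both after weighing and before cooling.

incubation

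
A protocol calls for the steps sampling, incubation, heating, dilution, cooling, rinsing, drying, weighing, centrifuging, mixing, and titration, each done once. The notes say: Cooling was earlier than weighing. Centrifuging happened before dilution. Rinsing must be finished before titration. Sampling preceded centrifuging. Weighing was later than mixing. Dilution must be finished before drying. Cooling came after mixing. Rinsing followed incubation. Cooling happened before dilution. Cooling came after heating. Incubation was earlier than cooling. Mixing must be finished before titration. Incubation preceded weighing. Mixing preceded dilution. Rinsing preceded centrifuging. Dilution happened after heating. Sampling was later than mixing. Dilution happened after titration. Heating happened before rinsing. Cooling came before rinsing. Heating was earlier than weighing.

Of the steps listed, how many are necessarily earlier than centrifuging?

6

Directly stated before centrifuging: rinsing and sampling.
Cooling reaches centrifuging via cooling → rinsing → centrifuging.
Heating reaches centrifuging via heating → rinsing → centrifuging.
Incubation reaches centrifuging via incubation → rinsing → centrifuging.
Likewise mixing reaches centrifuging by chaining the stated constraints.
That's cooling, heating, incubation, mixing, rinsing, and sampling — 6 in all.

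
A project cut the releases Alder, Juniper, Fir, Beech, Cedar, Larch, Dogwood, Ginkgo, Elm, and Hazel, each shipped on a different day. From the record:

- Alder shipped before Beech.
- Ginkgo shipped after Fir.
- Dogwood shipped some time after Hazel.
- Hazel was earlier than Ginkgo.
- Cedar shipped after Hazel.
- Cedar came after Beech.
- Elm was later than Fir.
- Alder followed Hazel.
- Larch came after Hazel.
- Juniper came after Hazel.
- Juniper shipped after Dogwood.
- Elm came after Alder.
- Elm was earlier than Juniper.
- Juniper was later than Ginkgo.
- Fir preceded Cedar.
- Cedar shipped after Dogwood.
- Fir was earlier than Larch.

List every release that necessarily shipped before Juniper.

Alder, Dogwood, Elm, Fir, Ginkgo, Hazel

Directly stated before Juniper: Dogwood, Elm, Ginkgo, and Hazel.
Alder reaches Juniper via Alder → Elm → Juniper.
Fir reaches Juniper via Fir → Elm → Juniper.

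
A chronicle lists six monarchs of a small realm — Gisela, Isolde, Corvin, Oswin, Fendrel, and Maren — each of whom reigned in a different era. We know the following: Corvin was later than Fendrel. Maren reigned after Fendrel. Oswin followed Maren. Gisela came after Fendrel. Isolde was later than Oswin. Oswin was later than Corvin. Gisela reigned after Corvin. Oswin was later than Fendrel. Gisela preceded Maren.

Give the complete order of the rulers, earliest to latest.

Fendrel, Corvin, Gisela, Maren, Oswin, Isolde

The constraints fix every adjacent pair, so only one ordering works:
Fendrel → Corvin → Gisela → Maren → Oswin → Isolde.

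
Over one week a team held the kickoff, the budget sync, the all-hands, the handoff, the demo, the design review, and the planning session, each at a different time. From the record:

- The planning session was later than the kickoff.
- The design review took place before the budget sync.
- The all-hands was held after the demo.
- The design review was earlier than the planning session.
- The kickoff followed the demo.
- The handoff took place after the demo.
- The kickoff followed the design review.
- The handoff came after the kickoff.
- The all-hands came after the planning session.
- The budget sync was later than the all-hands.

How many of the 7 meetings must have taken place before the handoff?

Directly stated before the handoff: the demo and the kickoff.
The design review reaches the handoff via the design review → the kickoff → the handoff.
That's the demo, the design review, and the kickoff — 3 in all.

3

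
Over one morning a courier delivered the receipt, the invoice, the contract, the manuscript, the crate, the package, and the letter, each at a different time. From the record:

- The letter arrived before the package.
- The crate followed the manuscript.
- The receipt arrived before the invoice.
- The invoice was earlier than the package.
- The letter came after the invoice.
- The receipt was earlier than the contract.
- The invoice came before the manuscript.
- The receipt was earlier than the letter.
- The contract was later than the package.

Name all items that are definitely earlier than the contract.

Directly stated before the contract: the package and the receipt.
The invoice reaches the contract via the invoice → the package → the contract.
The letter reaches the contract via the letter → the package → the contract.

the invoice, the letter, the package, the receipt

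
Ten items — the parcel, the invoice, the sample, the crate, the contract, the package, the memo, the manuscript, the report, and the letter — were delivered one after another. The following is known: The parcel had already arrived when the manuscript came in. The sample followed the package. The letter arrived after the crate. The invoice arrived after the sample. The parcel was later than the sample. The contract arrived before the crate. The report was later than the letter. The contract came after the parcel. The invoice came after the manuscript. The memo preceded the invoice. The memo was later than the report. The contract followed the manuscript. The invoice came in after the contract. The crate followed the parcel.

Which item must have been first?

the package

The package has a chain of constraints placing it before every other item, so the package must be first.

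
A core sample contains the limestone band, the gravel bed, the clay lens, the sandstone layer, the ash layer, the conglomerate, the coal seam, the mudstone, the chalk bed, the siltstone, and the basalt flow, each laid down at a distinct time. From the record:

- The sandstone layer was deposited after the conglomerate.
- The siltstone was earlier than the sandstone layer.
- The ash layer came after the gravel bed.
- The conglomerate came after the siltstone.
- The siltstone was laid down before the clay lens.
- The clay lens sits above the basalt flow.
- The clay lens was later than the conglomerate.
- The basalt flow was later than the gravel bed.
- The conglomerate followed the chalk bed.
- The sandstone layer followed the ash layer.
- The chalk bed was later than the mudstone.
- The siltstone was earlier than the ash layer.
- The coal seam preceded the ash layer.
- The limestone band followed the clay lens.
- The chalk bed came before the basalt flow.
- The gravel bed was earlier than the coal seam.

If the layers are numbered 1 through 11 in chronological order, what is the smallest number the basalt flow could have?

The chalk bed, the gravel bed, and the mudstone must all come before the basalt flow — 3 forced predecessors.
Nothing else is forced ahead of the basalt flow, so its earliest slot is position 3 + 1 = 4.

4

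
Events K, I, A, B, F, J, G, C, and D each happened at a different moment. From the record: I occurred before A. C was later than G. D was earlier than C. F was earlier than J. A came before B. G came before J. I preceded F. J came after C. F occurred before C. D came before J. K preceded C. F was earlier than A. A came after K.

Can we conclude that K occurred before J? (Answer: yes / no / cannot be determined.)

yes

Chain the constraints: K → C → J. Each link is directly stated, so K comes before J.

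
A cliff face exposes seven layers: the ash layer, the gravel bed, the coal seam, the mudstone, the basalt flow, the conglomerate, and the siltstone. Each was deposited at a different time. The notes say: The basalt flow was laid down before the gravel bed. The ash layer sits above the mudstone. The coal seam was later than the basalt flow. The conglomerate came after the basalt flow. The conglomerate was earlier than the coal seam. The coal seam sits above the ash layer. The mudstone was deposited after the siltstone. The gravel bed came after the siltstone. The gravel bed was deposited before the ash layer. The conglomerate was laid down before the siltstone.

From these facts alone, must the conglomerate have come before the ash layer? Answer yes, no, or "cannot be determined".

yes

Chain the constraints: the conglomerate → the siltstone → the mudstone → the ash layer. Each link is directly stated, so the conglomerate comes before the ash layer.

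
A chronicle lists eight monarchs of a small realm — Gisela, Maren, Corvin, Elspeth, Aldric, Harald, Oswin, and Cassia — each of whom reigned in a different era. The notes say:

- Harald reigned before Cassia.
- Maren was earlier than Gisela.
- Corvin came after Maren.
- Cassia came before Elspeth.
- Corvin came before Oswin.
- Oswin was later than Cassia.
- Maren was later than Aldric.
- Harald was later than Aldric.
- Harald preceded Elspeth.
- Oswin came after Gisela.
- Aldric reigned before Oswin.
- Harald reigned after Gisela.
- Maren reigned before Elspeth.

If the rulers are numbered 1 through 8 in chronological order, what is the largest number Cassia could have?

Cassia must come before Elspeth and Oswin — 2 rulers forced after them.
Everything else can be placed before Cassia in some valid order, so Cassia can sit as late as position 8 − 2 = 6.

6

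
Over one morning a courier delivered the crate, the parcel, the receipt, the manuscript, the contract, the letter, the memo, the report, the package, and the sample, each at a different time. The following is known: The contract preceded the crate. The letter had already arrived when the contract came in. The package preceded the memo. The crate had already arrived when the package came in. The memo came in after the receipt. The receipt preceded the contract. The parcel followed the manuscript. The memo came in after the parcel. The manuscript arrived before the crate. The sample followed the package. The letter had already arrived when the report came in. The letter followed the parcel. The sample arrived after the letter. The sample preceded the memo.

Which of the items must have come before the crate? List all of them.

the contract, the letter, the manuscript, the parcel, the receipt

Directly stated before the crate: the contract and the manuscript.
The letter reaches the crate via the letter → the contract → the crate.
The parcel reaches the crate via the parcel → the letter → the contract → the crate.
The receipt reaches the crate via the receipt → the contract → the crate.
No chain forces the memo (or any of the others) ahead of the crate.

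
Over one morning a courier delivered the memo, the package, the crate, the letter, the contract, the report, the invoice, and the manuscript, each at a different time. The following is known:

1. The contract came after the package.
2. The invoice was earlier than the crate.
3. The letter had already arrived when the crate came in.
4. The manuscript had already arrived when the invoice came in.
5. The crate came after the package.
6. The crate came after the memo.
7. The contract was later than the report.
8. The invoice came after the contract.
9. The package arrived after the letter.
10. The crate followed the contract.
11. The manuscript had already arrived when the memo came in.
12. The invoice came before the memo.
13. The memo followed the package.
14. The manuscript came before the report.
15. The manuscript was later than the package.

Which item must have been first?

the letter

The letter has a chain of constraints placing it before every other item, so the letter must be first.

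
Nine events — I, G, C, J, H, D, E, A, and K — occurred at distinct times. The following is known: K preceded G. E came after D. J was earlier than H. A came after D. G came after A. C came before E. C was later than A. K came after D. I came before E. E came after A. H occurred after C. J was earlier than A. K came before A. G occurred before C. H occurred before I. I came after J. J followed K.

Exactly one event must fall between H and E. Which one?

I

Tracing the constraints gives H → I → E, so I sits after H and before E.
No other event is forced both after H and before E.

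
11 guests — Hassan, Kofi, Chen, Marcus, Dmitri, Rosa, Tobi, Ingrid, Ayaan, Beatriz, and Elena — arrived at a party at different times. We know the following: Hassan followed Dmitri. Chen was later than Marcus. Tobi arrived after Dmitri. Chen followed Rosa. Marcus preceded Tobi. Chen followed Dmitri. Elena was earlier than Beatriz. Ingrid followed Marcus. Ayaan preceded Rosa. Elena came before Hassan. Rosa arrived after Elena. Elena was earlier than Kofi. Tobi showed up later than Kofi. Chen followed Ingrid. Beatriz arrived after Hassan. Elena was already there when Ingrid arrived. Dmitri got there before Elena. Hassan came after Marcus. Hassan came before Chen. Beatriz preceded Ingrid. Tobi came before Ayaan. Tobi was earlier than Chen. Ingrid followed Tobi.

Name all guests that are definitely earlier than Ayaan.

Dmitri, Elena, Kofi, Marcus, Tobi

Directly stated before Ayaan: Tobi.
Dmitri reaches Ayaan via Dmitri → Tobi → Ayaan.
Elena reaches Ayaan via Elena → Kofi → Tobi → Ayaan.
Kofi reaches Ayaan via Kofi → Tobi → Ayaan.
Likewise Marcus reaches Ayaan by chaining the stated constraints.
No chain forces Ingrid (or any of the others) ahead of Ayaan.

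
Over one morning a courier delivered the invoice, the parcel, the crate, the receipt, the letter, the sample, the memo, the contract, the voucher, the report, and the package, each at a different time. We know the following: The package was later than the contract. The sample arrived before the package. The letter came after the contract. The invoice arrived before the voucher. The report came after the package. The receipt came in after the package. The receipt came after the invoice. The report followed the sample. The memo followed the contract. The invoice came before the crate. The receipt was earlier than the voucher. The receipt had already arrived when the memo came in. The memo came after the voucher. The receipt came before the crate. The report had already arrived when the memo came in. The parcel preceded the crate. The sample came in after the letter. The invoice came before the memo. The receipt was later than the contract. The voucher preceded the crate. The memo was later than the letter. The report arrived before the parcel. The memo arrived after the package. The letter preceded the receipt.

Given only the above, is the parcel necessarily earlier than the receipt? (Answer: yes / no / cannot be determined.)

cannot be determined

No chain of stated constraints runs from the parcel to the receipt, and none runs from the receipt to the parcel either.
So the relative order of the parcel and the receipt is not fixed by the given facts.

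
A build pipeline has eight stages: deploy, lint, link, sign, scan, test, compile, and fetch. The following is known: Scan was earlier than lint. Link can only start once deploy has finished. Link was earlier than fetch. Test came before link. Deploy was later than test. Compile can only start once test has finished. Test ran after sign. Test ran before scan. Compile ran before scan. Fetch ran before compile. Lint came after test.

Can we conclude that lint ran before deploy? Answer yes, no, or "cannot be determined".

no

Tracing the constraints gives deploy → link → fetch → compile → scan → lint, so deploy must come before lint.
That means lint cannot be before deploy.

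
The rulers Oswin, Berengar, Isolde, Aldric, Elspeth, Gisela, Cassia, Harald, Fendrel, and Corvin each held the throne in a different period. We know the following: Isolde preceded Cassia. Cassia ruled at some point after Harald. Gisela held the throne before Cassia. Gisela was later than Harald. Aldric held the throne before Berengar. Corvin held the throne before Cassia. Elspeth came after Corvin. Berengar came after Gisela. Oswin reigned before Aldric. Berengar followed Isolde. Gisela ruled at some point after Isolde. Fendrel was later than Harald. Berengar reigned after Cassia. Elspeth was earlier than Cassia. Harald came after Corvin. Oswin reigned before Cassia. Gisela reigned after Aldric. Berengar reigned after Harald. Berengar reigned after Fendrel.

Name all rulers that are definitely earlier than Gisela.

Aldric, Corvin, Harald, Isolde, Oswin

Directly stated before Gisela: Aldric, Harald, and Isolde.
Corvin reaches Gisela via Corvin → Harald → Gisela.
Oswin reaches Gisela via Oswin → Aldric → Gisela.
No chain forces Cassia (or any of the others) ahead of Gisela.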